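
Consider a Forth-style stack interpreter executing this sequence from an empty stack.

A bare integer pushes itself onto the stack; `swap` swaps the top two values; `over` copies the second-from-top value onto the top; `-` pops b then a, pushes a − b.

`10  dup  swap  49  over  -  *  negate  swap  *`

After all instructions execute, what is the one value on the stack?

-3900

10     → [10]
dup    → [10, 10]
swap   → [10, 10]
49     → [10, 10, 49]
over   → [10, 10, 49, 10]
-      → [10, 10, 39]
*      → [10, 390]
negate → [10, -390]
swap   → [-390, 10]
*      → [-3900]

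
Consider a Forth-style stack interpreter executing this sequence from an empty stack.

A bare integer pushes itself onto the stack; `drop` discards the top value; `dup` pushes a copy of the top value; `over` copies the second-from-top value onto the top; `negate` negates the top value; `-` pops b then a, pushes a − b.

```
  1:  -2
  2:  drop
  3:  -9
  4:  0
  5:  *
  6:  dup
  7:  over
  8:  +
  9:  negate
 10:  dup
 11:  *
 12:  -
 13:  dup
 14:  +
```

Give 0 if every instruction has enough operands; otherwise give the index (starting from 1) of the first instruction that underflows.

-2     -> -2
drop   -> (empty)
-9     -> -9
0      -> -9 0
*      -> 0
dup    -> 0 0
over   -> 0 0 0
+      -> 0 0
negate -> 0 0
dup    -> 0 0 0
*      -> 0 0
-      -> 0
dup    -> 0 0
+      -> 0

0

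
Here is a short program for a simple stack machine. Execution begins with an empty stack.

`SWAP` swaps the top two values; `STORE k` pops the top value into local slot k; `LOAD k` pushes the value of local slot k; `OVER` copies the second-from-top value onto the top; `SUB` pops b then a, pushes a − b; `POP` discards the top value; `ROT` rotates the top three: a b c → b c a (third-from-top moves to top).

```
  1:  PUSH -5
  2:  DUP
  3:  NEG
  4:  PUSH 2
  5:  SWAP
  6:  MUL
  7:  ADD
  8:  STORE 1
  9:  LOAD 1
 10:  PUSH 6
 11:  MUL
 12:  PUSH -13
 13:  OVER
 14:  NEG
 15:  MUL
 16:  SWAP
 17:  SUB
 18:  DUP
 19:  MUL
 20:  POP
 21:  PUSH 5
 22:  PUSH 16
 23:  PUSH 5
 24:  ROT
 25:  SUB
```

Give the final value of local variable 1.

PUSH -5  → -5
DUP      → -5 -5
NEG      → -5 5
PUSH 2   → -5 5 2
SWAP     → -5 2 5
MUL      → -5 10
ADD      → 5
STORE 1  → (empty)
LOAD 1   → 5
PUSH 6   → 5 6
MUL      → 30
PUSH -13 → 30 -13
OVER     → 30 -13 30
NEG      → 30 -13 -30
MUL      → 30 390
SWAP     → 390 30
SUB      → 360
DUP      → 360 360
MUL      → 129600
POP      → (empty)
PUSH 5   → 5
PUSH 16  → 5 16
PUSH 5   → 5 16 5
ROT      → 16 5 5
SUB      → 16 0

5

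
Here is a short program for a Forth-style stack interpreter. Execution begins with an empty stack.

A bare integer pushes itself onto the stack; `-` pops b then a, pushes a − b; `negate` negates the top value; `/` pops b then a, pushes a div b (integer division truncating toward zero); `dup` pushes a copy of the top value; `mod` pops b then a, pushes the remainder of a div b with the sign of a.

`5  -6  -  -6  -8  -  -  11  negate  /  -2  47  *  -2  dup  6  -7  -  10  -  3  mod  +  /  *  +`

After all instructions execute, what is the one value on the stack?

5      : 5
-6     : 5 -6
-      : 11
-6     : 11 -6
-8     : 11 -6 -8
-      : 11 2
-      : 9
11     : 9 11
negate : 9 -11
/      : 0
-2     : 0 -2
47     : 0 -2 47
*      : 0 -94
-2     : 0 -94 -2
dup    : 0 -94 -2 -2
6      : 0 -94 -2 -2 6
-7     : 0 -94 -2 -2 6 -7
-      : 0 -94 -2 -2 13
10     : 0 -94 -2 -2 13 10
-      : 0 -94 -2 -2 3
3      : 0 -94 -2 -2 3 3
mod    : 0 -94 -2 -2 0
+      : 0 -94 -2 -2
/      : 0 -94 1
*      : 0 -94
+      : -94

-94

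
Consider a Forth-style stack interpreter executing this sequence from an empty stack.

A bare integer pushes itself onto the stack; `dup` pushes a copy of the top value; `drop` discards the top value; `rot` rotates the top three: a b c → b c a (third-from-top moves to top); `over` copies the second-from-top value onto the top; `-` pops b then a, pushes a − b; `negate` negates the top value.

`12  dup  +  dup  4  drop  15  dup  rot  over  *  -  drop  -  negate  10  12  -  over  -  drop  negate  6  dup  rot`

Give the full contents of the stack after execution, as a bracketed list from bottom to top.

[6, 6, 9]

12      12
dup     12 12
+       24
dup     24 24
4       24 24 4
drop    24 24
15      24 24 15
dup     24 24 15 15
rot     24 15 15 24
over    24 15 15 24 15
*       24 15 15 360
-       24 15 -345
drop    24 15
-       9
negate  -9
10      -9 10
12      -9 10 12
-       -9 -2
over    -9 -2 -9
-       -9 7
drop    -9
negate  9
6       9 6
dup     9 6 6
rot     6 6 9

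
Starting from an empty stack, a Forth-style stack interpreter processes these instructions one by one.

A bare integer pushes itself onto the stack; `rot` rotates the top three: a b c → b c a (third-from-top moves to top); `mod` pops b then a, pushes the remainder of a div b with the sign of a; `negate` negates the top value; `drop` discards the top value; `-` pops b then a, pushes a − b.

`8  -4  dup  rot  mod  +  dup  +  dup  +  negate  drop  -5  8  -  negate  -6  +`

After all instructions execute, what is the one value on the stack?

7

8      -> 8
-4     -> 8 -4
dup    -> 8 -4 -4
rot    -> -4 -4 8
mod    -> -4 -4
+      -> -8
dup    -> -8 -8
+      -> -16
dup    -> -16 -16
+      -> -32
negate -> 32
drop   -> (empty)
-5     -> -5
8      -> -5 8
-      -> -13
negate -> 13
-6     -> 13 -6
+      -> 7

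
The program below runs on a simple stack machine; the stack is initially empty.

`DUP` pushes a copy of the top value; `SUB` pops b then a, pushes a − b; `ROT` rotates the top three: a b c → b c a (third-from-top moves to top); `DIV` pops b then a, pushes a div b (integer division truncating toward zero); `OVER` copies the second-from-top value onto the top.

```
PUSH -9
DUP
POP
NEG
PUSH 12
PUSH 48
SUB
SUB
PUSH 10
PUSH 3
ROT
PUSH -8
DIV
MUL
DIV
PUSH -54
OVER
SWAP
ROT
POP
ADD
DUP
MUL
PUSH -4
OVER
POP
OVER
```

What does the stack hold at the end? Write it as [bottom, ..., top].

[2916, -4, 2916]

PUSH -9   -9
DUP       -9 -9
POP       -9
NEG       9
PUSH 12   9 12
PUSH 48   9 12 48
SUB       9 -36
SUB       45
PUSH 10   45 10
PUSH 3    45 10 3
ROT       10 3 45
PUSH -8   10 3 45 -8
DIV       10 3 -5
MUL       10 -15
DIV       0
PUSH -54  0 -54
OVER      0 -54 0
SWAP      0 0 -54
ROT       0 -54 0
POP       0 -54
ADD       -54
DUP       -54 -54
MUL       2916
PUSH -4   2916 -4
OVER      2916 -4 2916
POP       2916 -4
OVER      2916 -4 2916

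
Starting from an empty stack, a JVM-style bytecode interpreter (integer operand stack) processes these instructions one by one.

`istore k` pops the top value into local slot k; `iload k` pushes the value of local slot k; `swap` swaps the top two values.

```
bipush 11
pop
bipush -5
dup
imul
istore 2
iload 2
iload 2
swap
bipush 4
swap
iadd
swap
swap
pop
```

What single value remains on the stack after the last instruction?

25

bipush 11  [11]
pop        []
bipush -5  [-5]
dup        [-5, -5]
imul       [25]
istore 2   []
iload 2    [25]
iload 2    [25, 25]
swap       [25, 25]
bipush 4   [25, 25, 4]
swap       [25, 4, 25]
iadd       [25, 29]
swap       [29, 25]
swap       [25, 29]
pop        [25]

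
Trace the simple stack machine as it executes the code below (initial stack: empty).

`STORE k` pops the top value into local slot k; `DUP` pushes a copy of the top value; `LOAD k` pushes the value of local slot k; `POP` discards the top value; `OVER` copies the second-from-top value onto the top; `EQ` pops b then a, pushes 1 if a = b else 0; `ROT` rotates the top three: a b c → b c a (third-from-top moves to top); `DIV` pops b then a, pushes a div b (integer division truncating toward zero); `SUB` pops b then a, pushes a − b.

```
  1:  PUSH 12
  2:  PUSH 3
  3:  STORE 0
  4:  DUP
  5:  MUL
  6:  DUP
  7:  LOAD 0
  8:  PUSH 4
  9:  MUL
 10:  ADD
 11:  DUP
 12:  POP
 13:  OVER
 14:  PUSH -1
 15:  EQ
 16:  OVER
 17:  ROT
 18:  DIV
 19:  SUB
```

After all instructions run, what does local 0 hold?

PUSH 12  12
PUSH 3   12 3
STORE 0  12
DUP      12 12
MUL      144
DUP      144 144
LOAD 0   144 144 3
PUSH 4   144 144 3 4
MUL      144 144 12
ADD      144 156
DUP      144 156 156
POP      144 156
OVER     144 156 144
PUSH -1  144 156 144 -1
EQ       144 156 0
OVER     144 156 0 156
ROT      144 0 156 156
DIV      144 0 1
SUB      144 -1

3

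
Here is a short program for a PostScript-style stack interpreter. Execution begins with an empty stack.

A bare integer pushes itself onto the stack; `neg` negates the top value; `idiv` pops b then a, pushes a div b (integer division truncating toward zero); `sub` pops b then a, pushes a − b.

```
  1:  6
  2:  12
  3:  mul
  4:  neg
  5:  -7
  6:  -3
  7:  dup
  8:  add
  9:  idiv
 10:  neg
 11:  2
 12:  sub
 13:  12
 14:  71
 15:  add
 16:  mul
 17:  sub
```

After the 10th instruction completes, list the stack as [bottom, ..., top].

[-72, -1]

6     6
12    6 12
mul   72
neg   -72
-7    -72 -7
-3    -72 -7 -3
dup   -72 -7 -3 -3
add   -72 -7 -6
idiv  -72 1
neg   -72 -1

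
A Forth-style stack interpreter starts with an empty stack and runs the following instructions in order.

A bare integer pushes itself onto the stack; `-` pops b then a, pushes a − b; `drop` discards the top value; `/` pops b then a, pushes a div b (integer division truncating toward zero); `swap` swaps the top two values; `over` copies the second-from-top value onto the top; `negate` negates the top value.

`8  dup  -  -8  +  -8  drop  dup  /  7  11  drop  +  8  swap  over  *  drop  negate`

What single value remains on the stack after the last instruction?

-8

8      -> 8
dup    -> 8 8
-      -> 0
-8     -> 0 -8
+      -> -8
-8     -> -8 -8
drop   -> -8
dup    -> -8 -8
/      -> 1
7      -> 1 7
11     -> 1 7 11
drop   -> 1 7
+      -> 8
8      -> 8 8
swap   -> 8 8
over   -> 8 8 8
*      -> 8 64
drop   -> 8
negate -> -8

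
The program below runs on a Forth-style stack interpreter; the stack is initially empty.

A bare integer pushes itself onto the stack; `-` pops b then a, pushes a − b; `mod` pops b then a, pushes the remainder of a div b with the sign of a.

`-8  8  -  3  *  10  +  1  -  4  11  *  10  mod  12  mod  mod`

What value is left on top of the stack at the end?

-3

-8  : -8
8   : -8 8
-   : -16
3   : -16 3
*   : -48
10  : -48 10
+   : -38
1   : -38 1
-   : -39
4   : -39 4
11  : -39 4 11
*   : -39 44
10  : -39 44 10
mod : -39 4
12  : -39 4 12
mod : -39 4
mod : -3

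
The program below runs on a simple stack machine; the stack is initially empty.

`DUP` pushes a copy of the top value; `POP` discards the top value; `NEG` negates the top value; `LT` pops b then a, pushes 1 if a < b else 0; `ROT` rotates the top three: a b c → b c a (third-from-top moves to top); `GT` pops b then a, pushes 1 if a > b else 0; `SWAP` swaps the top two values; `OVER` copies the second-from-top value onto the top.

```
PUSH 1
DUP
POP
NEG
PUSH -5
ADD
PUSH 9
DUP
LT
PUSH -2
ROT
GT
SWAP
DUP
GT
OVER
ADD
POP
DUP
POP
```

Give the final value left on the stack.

PUSH 1  : 1
DUP     : 1 1
POP     : 1
NEG     : -1
PUSH -5 : -1 -5
ADD     : -6
PUSH 9  : -6 9
DUP     : -6 9 9
LT      : -6 0
PUSH -2 : -6 0 -2
ROT     : 0 -2 -6
GT      : 0 1
SWAP    : 1 0
DUP     : 1 0 0
GT      : 1 0
OVER    : 1 0 1
ADD     : 1 1
POP     : 1
DUP     : 1 1
POP     : 1

1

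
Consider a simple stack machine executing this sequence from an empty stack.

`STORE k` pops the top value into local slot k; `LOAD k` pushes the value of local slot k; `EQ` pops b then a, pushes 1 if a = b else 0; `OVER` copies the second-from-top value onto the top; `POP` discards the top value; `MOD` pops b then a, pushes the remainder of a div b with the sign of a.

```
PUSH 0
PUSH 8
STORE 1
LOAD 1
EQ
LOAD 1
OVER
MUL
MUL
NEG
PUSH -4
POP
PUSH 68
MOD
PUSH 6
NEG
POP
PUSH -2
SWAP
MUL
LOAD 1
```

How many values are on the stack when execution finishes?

PUSH 0  : [0]
PUSH 8  : [0, 8]
STORE 1 : [0]
LOAD 1  : [0, 8]
EQ      : [0]
LOAD 1  : [0, 8]
OVER    : [0, 8, 0]
MUL     : [0, 0]
MUL     : [0]
NEG     : [0]
PUSH -4 : [0, -4]
POP     : [0]
PUSH 68 : [0, 68]
MOD     : [0]
PUSH 6  : [0, 6]
NEG     : [0, -6]
POP     : [0]
PUSH -2 : [0, -2]
SWAP    : [-2, 0]
MUL     : [0]
LOAD 1  : [0, 8]

2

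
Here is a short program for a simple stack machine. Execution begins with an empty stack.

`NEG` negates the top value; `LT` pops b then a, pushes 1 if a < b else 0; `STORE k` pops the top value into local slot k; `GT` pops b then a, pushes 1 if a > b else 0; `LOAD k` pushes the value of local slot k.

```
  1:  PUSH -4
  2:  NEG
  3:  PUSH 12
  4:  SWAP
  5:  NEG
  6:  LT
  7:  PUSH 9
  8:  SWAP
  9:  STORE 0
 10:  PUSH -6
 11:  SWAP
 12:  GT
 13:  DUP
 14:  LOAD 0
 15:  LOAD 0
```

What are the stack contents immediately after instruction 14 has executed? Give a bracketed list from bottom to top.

[0, 0, 0]

PUSH -4 : [-4]
NEG     : [4]
PUSH 12 : [4, 12]
SWAP    : [12, 4]
NEG     : [12, -4]
LT      : [0]
PUSH 9  : [0, 9]
SWAP    : [9, 0]
STORE 0 : [9]
PUSH -6 : [9, -6]
SWAP    : [-6, 9]
GT      : [0]
DUP     : [0, 0]
LOAD 0  : [0, 0, 0]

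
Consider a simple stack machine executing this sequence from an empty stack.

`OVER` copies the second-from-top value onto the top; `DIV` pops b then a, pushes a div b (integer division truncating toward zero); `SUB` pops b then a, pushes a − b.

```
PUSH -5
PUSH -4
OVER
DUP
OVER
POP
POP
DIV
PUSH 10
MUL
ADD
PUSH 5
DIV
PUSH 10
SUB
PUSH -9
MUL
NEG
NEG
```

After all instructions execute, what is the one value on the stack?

PUSH -5 : [-5]
PUSH -4 : [-5, -4]
OVER    : [-5, -4, -5]
DUP     : [-5, -4, -5, -5]
OVER    : [-5, -4, -5, -5, -5]
POP     : [-5, -4, -5, -5]
POP     : [-5, -4, -5]
DIV     : [-5, 0]
PUSH 10 : [-5, 0, 10]
MUL     : [-5, 0]
ADD     : [-5]
PUSH 5  : [-5, 5]
DIV     : [-1]
PUSH 10 : [-1, 10]
SUB     : [-11]
PUSH -9 : [-11, -9]
MUL     : [99]
NEG     : [-99]
NEG     : [99]

99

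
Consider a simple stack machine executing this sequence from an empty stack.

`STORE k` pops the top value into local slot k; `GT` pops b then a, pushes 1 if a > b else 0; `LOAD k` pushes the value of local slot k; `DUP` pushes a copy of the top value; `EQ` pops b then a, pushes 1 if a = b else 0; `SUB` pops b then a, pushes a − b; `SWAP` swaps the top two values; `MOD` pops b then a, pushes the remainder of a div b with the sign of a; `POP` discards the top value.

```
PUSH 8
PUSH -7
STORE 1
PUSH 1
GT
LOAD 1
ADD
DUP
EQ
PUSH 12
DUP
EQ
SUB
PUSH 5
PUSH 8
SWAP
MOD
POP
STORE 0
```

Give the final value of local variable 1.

PUSH 8   [8]
PUSH -7  [8, -7]
STORE 1  [8]
PUSH 1   [8, 1]
GT       [1]
LOAD 1   [1, -7]
ADD      [-6]
DUP      [-6, -6]
EQ       [1]
PUSH 12  [1, 12]
DUP      [1, 12, 12]
EQ       [1, 1]
SUB      [0]
PUSH 5   [0, 5]
PUSH 8   [0, 5, 8]
SWAP     [0, 8, 5]
MOD      [0, 3]
POP      [0]
STORE 0  []

-7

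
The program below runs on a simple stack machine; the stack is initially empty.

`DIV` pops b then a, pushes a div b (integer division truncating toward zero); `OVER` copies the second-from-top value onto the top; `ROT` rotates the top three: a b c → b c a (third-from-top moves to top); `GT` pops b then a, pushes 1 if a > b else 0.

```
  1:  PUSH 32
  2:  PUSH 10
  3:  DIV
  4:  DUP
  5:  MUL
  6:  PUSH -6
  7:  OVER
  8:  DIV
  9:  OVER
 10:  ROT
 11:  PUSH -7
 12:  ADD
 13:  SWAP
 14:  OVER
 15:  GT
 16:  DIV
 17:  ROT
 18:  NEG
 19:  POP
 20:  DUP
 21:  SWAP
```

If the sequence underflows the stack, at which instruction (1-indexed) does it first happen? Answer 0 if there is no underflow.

17

PUSH 32 → [32]
PUSH 10 → [32, 10]
DIV     → [3]
DUP     → [3, 3]
MUL     → [9]
PUSH -6 → [9, -6]
OVER    → [9, -6, 9]
DIV     → [9, 0]
OVER    → [9, 0, 9]
ROT     → [0, 9, 9]
PUSH -7 → [0, 9, 9, -7]
ADD     → [0, 9, 2]
SWAP    → [0, 2, 9]
OVER    → [0, 2, 9, 2]
GT      → [0, 2, 1]
DIV     → [0, 2]
ROT  — needs 3 operands, stack has 2 → underflow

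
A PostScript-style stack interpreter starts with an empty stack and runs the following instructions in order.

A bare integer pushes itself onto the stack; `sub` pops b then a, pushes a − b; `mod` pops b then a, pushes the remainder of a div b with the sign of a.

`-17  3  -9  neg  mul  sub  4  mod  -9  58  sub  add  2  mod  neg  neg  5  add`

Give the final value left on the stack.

4

-17  -17
3    -17 3
-9   -17 3 -9
neg  -17 3 9
mul  -17 27
sub  -44
4    -44 4
mod  0
-9   0 -9
58   0 -9 58
sub  0 -67
add  -67
2    -67 2
mod  -1
neg  1
neg  -1
5    -1 5
add  4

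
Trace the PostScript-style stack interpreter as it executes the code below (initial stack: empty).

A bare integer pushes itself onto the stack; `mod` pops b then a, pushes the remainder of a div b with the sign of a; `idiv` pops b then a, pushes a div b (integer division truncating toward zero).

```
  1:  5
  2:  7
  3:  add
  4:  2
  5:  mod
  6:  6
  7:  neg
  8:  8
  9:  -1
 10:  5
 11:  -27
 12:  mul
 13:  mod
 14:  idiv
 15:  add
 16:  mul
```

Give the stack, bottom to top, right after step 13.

[0, -6, 8, -1]

5   -> [5]
7   -> [5, 7]
add -> [12]
2   -> [12, 2]
mod -> [0]
6   -> [0, 6]
neg -> [0, -6]
8   -> [0, -6, 8]
-1  -> [0, -6, 8, -1]
5   -> [0, -6, 8, -1, 5]
-27 -> [0, -6, 8, -1, 5, -27]
mul -> [0, -6, 8, -1, -135]
mod -> [0, -6, 8, -1]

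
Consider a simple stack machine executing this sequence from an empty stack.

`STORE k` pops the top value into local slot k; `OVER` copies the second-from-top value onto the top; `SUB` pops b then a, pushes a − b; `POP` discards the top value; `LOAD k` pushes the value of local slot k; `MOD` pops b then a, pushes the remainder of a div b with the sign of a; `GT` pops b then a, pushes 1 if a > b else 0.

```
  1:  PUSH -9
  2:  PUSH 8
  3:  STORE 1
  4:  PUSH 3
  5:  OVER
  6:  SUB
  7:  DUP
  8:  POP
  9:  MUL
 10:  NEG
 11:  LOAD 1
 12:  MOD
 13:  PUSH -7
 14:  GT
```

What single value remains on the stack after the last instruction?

1

PUSH -9 → [-9]
PUSH 8  → [-9, 8]
STORE 1 → [-9]
PUSH 3  → [-9, 3]
OVER    → [-9, 3, -9]
SUB     → [-9, 12]
DUP     → [-9, 12, 12]
POP     → [-9, 12]
MUL     → [-108]
NEG     → [108]
LOAD 1  → [108, 8]
MOD     → [4]
PUSH -7 → [4, -7]
GT      → [1]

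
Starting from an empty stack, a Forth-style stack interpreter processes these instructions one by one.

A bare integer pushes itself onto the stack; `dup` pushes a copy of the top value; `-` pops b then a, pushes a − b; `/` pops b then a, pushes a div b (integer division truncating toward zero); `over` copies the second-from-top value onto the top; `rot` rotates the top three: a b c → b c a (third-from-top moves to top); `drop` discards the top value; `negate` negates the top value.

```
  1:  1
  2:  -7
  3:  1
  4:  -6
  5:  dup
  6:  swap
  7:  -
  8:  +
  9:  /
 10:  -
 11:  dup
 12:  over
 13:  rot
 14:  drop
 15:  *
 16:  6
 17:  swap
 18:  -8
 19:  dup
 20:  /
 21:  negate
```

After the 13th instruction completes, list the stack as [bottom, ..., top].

[8, 8, 8]

1    : 1
-7   : 1 -7
1    : 1 -7 1
-6   : 1 -7 1 -6
dup  : 1 -7 1 -6 -6
swap : 1 -7 1 -6 -6
-    : 1 -7 1 0
+    : 1 -7 1
/    : 1 -7
-    : 8
dup  : 8 8
over : 8 8 8
rot  : 8 8 8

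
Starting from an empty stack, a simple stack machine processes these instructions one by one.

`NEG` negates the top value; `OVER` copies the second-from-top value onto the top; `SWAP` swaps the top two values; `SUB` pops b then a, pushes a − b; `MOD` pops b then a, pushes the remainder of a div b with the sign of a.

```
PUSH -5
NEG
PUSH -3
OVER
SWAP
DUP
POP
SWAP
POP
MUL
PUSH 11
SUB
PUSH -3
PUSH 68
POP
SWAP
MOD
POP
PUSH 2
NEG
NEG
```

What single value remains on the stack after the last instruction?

2

PUSH -5  -5
NEG      5
PUSH -3  5 -3
OVER     5 -3 5
SWAP     5 5 -3
DUP      5 5 -3 -3
POP      5 5 -3
SWAP     5 -3 5
POP      5 -3
MUL      -15
PUSH 11  -15 11
SUB      -26
PUSH -3  -26 -3
PUSH 68  -26 -3 68
POP      -26 -3
SWAP     -3 -26
MOD      -3
POP      (empty)
PUSH 2   2
NEG      -2
NEG      2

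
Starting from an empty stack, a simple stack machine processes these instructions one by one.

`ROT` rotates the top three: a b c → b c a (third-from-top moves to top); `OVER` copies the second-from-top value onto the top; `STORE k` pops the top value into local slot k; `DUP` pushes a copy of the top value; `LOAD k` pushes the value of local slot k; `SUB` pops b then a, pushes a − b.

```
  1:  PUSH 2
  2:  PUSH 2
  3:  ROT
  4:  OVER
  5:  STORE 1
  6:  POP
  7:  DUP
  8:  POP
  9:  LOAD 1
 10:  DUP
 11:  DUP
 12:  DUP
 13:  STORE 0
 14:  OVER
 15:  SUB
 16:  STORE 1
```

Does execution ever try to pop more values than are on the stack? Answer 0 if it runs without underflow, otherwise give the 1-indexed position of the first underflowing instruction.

PUSH 2  [2]
PUSH 2  [2, 2]
ROT  — needs 3 operands, stack has 2 → underflow

3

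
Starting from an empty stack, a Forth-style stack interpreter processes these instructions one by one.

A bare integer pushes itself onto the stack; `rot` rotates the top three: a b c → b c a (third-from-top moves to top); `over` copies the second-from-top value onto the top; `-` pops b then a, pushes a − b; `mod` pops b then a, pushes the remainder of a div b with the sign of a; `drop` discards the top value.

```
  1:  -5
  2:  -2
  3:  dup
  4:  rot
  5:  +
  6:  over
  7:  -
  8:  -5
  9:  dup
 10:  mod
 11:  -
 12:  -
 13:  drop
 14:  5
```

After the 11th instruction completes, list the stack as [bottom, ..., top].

-5   → [-5]
-2   → [-5, -2]
dup  → [-5, -2, -2]
rot  → [-2, -2, -5]
+    → [-2, -7]
over → [-2, -7, -2]
-    → [-2, -5]
-5   → [-2, -5, -5]
dup  → [-2, -5, -5, -5]
mod  → [-2, -5, 0]
-    → [-2, -5]

[-2, -5]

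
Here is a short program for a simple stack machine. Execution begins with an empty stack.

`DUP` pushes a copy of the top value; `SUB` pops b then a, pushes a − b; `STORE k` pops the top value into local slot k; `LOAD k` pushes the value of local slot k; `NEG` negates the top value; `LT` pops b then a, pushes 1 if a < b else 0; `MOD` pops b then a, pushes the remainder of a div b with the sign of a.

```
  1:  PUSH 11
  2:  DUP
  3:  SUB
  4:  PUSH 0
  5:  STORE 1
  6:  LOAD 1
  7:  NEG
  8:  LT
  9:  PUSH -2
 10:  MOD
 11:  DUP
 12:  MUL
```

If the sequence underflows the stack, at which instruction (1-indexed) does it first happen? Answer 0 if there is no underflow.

PUSH 11 -> [11]
DUP     -> [11, 11]
SUB     -> [0]
PUSH 0  -> [0, 0]
STORE 1 -> [0]
LOAD 1  -> [0, 0]
NEG     -> [0, 0]
LT      -> [0]
PUSH -2 -> [0, -2]
MOD     -> [0]
DUP     -> [0, 0]
MUL     -> [0]

0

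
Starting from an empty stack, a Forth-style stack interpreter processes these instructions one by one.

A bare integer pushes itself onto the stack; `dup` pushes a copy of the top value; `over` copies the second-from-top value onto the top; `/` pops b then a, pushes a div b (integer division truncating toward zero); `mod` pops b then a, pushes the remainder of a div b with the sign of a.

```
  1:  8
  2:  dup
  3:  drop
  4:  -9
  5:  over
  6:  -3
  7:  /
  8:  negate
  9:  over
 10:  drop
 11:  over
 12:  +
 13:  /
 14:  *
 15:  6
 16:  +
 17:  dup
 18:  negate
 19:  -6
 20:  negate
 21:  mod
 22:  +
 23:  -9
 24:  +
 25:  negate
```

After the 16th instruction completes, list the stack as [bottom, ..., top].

[14]

8      -> [8]
dup    -> [8, 8]
drop   -> [8]
-9     -> [8, -9]
over   -> [8, -9, 8]
-3     -> [8, -9, 8, -3]
/      -> [8, -9, -2]
negate -> [8, -9, 2]
over   -> [8, -9, 2, -9]
drop   -> [8, -9, 2]
over   -> [8, -9, 2, -9]
+      -> [8, -9, -7]
/      -> [8, 1]
*      -> [8]
6      -> [8, 6]
+      -> [14]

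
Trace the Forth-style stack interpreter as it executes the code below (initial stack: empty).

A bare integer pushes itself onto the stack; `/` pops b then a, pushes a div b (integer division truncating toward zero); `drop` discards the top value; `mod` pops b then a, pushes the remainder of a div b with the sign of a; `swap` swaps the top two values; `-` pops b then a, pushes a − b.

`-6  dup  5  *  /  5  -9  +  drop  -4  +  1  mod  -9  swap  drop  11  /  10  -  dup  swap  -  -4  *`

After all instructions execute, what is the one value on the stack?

0

-6    [-6]
dup   [-6, -6]
5     [-6, -6, 5]
*     [-6, -30]
/     [0]
5     [0, 5]
-9    [0, 5, -9]
+     [0, -4]
drop  [0]
-4    [0, -4]
+     [-4]
1     [-4, 1]
mod   [0]
-9    [0, -9]
swap  [-9, 0]
drop  [-9]
11    [-9, 11]
/     [0]
10    [0, 10]
-     [-10]
dup   [-10, -10]
swap  [-10, -10]
-     [0]
-4    [0, -4]
*     [0]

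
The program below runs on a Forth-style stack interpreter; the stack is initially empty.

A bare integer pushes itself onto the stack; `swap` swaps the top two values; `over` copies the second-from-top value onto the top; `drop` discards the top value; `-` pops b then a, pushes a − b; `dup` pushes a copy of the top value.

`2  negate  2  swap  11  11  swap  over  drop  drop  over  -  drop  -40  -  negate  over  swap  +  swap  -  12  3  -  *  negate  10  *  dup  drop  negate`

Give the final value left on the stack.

2       [2]
negate  [-2]
2       [-2, 2]
swap    [2, -2]
11      [2, -2, 11]
11      [2, -2, 11, 11]
swap    [2, -2, 11, 11]
over    [2, -2, 11, 11, 11]
drop    [2, -2, 11, 11]
drop    [2, -2, 11]
over    [2, -2, 11, -2]
-       [2, -2, 13]
drop    [2, -2]
-40     [2, -2, -40]
-       [2, 38]
negate  [2, -38]
over    [2, -38, 2]
swap    [2, 2, -38]
+       [2, -36]
swap    [-36, 2]
-       [-38]
12      [-38, 12]
3       [-38, 12, 3]
-       [-38, 9]
*       [-342]
negate  [342]
10      [342, 10]
*       [3420]
dup     [3420, 3420]
drop    [3420]
negate  [-3420]

-3420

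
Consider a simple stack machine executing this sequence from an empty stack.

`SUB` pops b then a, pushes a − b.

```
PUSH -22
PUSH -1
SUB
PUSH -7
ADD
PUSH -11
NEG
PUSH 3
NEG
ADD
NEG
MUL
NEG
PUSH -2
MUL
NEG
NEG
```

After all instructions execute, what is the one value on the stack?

448

PUSH -22 → [-22]
PUSH -1  → [-22, -1]
SUB      → [-21]
PUSH -7  → [-21, -7]
ADD      → [-28]
PUSH -11 → [-28, -11]
NEG      → [-28, 11]
PUSH 3   → [-28, 11, 3]
NEG      → [-28, 11, -3]
ADD      → [-28, 8]
NEG      → [-28, -8]
MUL      → [224]
NEG      → [-224]
PUSH -2  → [-224, -2]
MUL      → [448]
NEG      → [-448]
NEG      → [448]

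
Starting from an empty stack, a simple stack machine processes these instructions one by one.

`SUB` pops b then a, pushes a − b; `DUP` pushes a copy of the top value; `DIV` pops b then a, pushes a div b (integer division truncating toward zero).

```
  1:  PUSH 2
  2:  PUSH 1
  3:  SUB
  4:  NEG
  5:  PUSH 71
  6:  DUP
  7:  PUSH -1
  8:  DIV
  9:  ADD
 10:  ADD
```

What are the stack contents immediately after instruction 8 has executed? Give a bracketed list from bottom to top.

PUSH 2  : [2]
PUSH 1  : [2, 1]
SUB     : [1]
NEG     : [-1]
PUSH 71 : [-1, 71]
DUP     : [-1, 71, 71]
PUSH -1 : [-1, 71, 71, -1]
DIV     : [-1, 71, -71]

[-1, 71, -71]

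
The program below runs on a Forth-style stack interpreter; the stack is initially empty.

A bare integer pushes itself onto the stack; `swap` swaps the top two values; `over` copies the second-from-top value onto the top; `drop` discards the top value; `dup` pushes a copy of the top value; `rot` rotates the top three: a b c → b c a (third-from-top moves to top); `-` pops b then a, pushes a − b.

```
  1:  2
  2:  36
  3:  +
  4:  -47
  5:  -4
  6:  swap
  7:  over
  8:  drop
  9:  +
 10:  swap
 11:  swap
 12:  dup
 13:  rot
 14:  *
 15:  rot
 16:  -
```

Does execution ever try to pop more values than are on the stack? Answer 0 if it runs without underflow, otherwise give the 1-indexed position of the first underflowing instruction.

2     [2]
36    [2, 36]
+     [38]
-47   [38, -47]
-4    [38, -47, -4]
swap  [38, -4, -47]
over  [38, -4, -47, -4]
drop  [38, -4, -47]
+     [38, -51]
swap  [-51, 38]
swap  [38, -51]
dup   [38, -51, -51]
rot   [-51, -51, 38]
*     [-51, -1938]
rot  — needs 3 operands, stack has 2 → underflow

15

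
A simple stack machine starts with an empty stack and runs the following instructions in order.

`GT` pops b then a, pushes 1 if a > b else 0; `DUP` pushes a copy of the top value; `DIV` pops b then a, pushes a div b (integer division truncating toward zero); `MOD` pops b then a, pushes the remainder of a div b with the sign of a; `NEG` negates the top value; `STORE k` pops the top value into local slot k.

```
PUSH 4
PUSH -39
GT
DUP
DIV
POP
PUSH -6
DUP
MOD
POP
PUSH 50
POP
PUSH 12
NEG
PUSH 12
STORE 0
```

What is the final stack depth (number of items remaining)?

PUSH 4   : [4]
PUSH -39 : [4, -39]
GT       : [1]
DUP      : [1, 1]
DIV      : [1]
POP      : []
PUSH -6  : [-6]
DUP      : [-6, -6]
MOD      : [0]
POP      : []
PUSH 50  : [50]
POP      : []
PUSH 12  : [12]
NEG      : [-12]
PUSH 12  : [-12, 12]
STORE 0  : [-12]

1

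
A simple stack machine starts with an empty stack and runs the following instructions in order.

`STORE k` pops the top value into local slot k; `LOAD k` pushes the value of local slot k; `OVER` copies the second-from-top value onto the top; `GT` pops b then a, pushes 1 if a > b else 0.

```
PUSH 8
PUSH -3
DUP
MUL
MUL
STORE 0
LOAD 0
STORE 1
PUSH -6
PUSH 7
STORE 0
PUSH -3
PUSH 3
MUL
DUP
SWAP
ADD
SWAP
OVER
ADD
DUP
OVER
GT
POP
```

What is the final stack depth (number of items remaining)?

2

PUSH 8  -> 8
PUSH -3 -> 8 -3
DUP     -> 8 -3 -3
MUL     -> 8 9
MUL     -> 72
STORE 0 -> (empty)
LOAD 0  -> 72
STORE 1 -> (empty)
PUSH -6 -> -6
PUSH 7  -> -6 7
STORE 0 -> -6
PUSH -3 -> -6 -3
PUSH 3  -> -6 -3 3
MUL     -> -6 -9
DUP     -> -6 -9 -9
SWAP    -> -6 -9 -9
ADD     -> -6 -18
SWAP    -> -18 -6
OVER    -> -18 -6 -18
ADD     -> -18 -24
DUP     -> -18 -24 -24
OVER    -> -18 -24 -24 -24
GT      -> -18 -24 0
POP     -> -18 -24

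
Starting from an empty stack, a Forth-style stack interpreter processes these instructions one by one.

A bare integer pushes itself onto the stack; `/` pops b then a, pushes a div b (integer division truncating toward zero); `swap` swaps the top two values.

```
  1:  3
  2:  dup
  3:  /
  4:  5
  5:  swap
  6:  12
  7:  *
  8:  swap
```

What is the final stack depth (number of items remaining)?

3    : [3]
dup  : [3, 3]
/    : [1]
5    : [1, 5]
swap : [5, 1]
12   : [5, 1, 12]
*    : [5, 12]
swap : [12, 5]

2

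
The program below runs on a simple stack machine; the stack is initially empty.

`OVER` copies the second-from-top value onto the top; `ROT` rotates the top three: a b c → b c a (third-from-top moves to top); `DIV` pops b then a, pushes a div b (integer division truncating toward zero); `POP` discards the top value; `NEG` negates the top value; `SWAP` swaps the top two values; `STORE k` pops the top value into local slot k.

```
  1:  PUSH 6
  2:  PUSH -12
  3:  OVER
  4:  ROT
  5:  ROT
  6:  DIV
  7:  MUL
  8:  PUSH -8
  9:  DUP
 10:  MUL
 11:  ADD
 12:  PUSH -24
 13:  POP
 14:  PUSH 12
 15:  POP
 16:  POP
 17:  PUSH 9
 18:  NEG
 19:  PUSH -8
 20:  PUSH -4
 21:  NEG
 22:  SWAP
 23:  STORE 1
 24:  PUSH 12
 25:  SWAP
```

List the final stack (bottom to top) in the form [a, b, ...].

PUSH 6   → 6
PUSH -12 → 6 -12
OVER     → 6 -12 6
ROT      → -12 6 6
ROT      → 6 6 -12
DIV      → 6 0
MUL      → 0
PUSH -8  → 0 -8
DUP      → 0 -8 -8
MUL      → 0 64
ADD      → 64
PUSH -24 → 64 -24
POP      → 64
PUSH 12  → 64 12
POP      → 64
POP      → (empty)
PUSH 9   → 9
NEG      → -9
PUSH -8  → -9 -8
PUSH -4  → -9 -8 -4
NEG      → -9 -8 4
SWAP     → -9 4 -8
STORE 1  → -9 4
PUSH 12  → -9 4 12
SWAP     → -9 12 4

[-9, 12, 4]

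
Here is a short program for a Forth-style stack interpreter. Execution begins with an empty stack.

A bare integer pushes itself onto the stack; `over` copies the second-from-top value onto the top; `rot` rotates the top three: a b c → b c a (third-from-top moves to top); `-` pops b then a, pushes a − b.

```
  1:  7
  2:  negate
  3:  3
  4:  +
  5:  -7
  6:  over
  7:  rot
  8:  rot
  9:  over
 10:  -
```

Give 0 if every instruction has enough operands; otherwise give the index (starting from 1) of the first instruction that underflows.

7      → 7
negate → -7
3      → -7 3
+      → -4
-7     → -4 -7
over   → -4 -7 -4
rot    → -7 -4 -4
rot    → -4 -4 -7
over   → -4 -4 -7 -4
-      → -4 -4 -3

0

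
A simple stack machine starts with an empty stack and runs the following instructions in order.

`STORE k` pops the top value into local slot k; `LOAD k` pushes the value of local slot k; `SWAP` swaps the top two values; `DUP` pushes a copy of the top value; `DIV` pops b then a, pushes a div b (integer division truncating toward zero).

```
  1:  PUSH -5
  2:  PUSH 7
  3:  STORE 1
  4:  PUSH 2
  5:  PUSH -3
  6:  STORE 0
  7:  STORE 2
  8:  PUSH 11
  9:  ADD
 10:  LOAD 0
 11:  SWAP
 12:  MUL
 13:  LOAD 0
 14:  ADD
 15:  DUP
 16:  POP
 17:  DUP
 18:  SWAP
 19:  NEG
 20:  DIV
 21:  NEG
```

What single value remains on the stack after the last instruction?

1

PUSH -5  -5
PUSH 7   -5 7
STORE 1  -5
PUSH 2   -5 2
PUSH -3  -5 2 -3
STORE 0  -5 2
STORE 2  -5
PUSH 11  -5 11
ADD      6
LOAD 0   6 -3
SWAP     -3 6
MUL      -18
LOAD 0   -18 -3
ADD      -21
DUP      -21 -21
POP      -21
DUP      -21 -21
SWAP     -21 -21
NEG      -21 21
DIV      -1
NEG      1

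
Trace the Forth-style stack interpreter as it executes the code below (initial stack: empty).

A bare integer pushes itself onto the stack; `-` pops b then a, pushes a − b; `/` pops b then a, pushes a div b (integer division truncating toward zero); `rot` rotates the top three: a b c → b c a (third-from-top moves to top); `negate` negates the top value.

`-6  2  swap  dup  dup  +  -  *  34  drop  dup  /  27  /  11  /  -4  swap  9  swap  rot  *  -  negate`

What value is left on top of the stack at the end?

-6     → [-6]
2      → [-6, 2]
swap   → [2, -6]
dup    → [2, -6, -6]
dup    → [2, -6, -6, -6]
+      → [2, -6, -12]
-      → [2, 6]
*      → [12]
34     → [12, 34]
drop   → [12]
dup    → [12, 12]
/      → [1]
27     → [1, 27]
/      → [0]
11     → [0, 11]
/      → [0]
-4     → [0, -4]
swap   → [-4, 0]
9      → [-4, 0, 9]
swap   → [-4, 9, 0]
rot    → [9, 0, -4]
*      → [9, 0]
-      → [9]
negate → [-9]

-9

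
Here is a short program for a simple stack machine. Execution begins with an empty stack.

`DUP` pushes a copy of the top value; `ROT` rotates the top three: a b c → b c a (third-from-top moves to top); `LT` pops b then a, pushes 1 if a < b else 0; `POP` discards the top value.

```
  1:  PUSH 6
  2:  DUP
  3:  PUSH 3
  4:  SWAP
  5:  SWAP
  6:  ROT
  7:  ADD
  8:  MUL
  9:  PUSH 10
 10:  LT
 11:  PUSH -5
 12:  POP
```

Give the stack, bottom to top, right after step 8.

[54]

PUSH 6  6
DUP     6 6
PUSH 3  6 6 3
SWAP    6 3 6
SWAP    6 6 3
ROT     6 3 6
ADD     6 9
MUL     54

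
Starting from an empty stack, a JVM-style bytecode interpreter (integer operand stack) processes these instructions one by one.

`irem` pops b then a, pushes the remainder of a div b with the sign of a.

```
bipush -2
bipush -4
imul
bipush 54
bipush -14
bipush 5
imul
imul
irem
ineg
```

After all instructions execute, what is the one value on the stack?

bipush -2   [-2]
bipush -4   [-2, -4]
imul        [8]
bipush 54   [8, 54]
bipush -14  [8, 54, -14]
bipush 5    [8, 54, -14, 5]
imul        [8, 54, -70]
imul        [8, -3780]
irem        [8]
ineg        [-8]

-8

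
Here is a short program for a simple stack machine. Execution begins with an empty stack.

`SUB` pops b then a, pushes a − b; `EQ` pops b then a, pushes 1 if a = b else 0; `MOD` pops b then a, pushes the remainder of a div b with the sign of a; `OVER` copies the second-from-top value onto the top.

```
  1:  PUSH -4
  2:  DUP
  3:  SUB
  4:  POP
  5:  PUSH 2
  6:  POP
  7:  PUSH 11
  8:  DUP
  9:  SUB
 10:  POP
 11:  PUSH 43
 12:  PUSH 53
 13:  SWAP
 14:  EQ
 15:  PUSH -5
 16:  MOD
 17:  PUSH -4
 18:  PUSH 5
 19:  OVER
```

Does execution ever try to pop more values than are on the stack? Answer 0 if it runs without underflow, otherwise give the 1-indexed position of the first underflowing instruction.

PUSH -4 -> [-4]
DUP     -> [-4, -4]
SUB     -> [0]
POP     -> []
PUSH 2  -> [2]
POP     -> []
PUSH 11 -> [11]
DUP     -> [11, 11]
SUB     -> [0]
POP     -> []
PUSH 43 -> [43]
PUSH 53 -> [43, 53]
SWAP    -> [53, 43]
EQ      -> [0]
PUSH -5 -> [0, -5]
MOD     -> [0]
PUSH -4 -> [0, -4]
PUSH 5  -> [0, -4, 5]
OVER    -> [0, -4, 5, -4]

0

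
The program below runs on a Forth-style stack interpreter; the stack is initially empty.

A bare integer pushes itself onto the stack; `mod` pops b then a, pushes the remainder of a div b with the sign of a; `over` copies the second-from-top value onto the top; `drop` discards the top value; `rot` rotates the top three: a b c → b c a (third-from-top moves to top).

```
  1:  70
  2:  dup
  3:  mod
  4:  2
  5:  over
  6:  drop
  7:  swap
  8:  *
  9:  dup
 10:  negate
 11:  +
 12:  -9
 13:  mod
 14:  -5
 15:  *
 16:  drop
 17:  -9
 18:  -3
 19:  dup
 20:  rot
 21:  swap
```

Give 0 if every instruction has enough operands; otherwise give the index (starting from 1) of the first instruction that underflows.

0

70     -> [70]
dup    -> [70, 70]
mod    -> [0]
2      -> [0, 2]
over   -> [0, 2, 0]
drop   -> [0, 2]
swap   -> [2, 0]
*      -> [0]
dup    -> [0, 0]
negate -> [0, 0]
+      -> [0]
-9     -> [0, -9]
mod    -> [0]
-5     -> [0, -5]
*      -> [0]
drop   -> []
-9     -> [-9]
-3     -> [-9, -3]
dup    -> [-9, -3, -3]
rot    -> [-3, -3, -9]
swap   -> [-3, -9, -3]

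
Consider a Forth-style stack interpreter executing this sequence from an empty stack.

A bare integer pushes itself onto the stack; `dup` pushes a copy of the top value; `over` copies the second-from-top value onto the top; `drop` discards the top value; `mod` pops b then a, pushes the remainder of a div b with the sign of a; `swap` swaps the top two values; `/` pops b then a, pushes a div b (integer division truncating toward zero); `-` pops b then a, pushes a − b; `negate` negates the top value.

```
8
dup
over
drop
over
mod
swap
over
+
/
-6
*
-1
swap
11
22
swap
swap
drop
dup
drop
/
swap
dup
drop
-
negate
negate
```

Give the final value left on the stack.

1

8      -> 8
dup    -> 8 8
over   -> 8 8 8
drop   -> 8 8
over   -> 8 8 8
mod    -> 8 0
swap   -> 0 8
over   -> 0 8 0
+      -> 0 8
/      -> 0
-6     -> 0 -6
*      -> 0
-1     -> 0 -1
swap   -> -1 0
11     -> -1 0 11
22     -> -1 0 11 22
swap   -> -1 0 22 11
swap   -> -1 0 11 22
drop   -> -1 0 11
dup    -> -1 0 11 11
drop   -> -1 0 11
/      -> -1 0
swap   -> 0 -1
dup    -> 0 -1 -1
drop   -> 0 -1
-      -> 1
negate -> -1
negate -> 1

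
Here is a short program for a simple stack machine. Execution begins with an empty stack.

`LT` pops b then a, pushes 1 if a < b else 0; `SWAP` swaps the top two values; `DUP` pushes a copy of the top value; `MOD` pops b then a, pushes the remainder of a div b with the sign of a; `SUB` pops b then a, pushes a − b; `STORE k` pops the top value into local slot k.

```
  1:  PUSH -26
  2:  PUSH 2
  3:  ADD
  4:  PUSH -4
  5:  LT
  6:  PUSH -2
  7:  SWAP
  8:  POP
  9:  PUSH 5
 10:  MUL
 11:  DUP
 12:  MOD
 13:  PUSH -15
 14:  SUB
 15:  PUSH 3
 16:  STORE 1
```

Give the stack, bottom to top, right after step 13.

PUSH -26 : [-26]
PUSH 2   : [-26, 2]
ADD      : [-24]
PUSH -4  : [-24, -4]
LT       : [1]
PUSH -2  : [1, -2]
SWAP     : [-2, 1]
POP      : [-2]
PUSH 5   : [-2, 5]
MUL      : [-10]
DUP      : [-10, -10]
MOD      : [0]
PUSH -15 : [0, -15]

[0, -15]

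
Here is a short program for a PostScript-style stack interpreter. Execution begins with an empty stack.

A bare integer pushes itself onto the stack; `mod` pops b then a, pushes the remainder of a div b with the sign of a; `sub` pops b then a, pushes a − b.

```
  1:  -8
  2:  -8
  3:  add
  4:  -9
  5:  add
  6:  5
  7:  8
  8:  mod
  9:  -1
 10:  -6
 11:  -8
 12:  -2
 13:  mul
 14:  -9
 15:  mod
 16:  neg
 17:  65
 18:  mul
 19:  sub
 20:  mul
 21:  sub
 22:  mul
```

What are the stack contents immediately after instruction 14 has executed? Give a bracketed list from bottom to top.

[-25, 5, -1, -6, 16, -9]

-8  → [-8]
-8  → [-8, -8]
add → [-16]
-9  → [-16, -9]
add → [-25]
5   → [-25, 5]
8   → [-25, 5, 8]
mod → [-25, 5]
-1  → [-25, 5, -1]
-6  → [-25, 5, -1, -6]
-8  → [-25, 5, -1, -6, -8]
-2  → [-25, 5, -1, -6, -8, -2]
mul → [-25, 5, -1, -6, 16]
-9  → [-25, 5, -1, -6, 16, -9]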